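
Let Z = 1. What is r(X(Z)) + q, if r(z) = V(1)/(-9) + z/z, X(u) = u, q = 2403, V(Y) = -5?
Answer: 21641/9 ≈ 2404.6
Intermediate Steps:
r(z) = 14/9 (r(z) = -5/(-9) + z/z = -5*(-1/9) + 1 = 5/9 + 1 = 14/9)
r(X(Z)) + q = 14/9 + 2403 = 21641/9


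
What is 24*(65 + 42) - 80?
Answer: 2488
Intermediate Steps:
24*(65 + 42) - 80 = 24*107 - 80 = 2568 - 80 = 2488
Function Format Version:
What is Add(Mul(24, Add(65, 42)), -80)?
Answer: 2488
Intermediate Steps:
Add(Mul(24, Add(65, 42)), -80) = Add(Mul(24, 107), -80) = Add(2568, -80) = 2488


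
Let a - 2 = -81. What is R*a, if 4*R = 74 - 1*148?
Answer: 2923/2 ≈ 1461.5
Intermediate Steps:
a = -79 (a = 2 - 81 = -79)
R = -37/2 (R = (74 - 1*148)/4 = (74 - 148)/4 = (¼)*(-74) = -37/2 ≈ -18.500)
R*a = -37/2*(-79) = 2923/2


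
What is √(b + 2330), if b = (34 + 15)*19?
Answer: √3261 ≈ 57.105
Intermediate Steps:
b = 931 (b = 49*19 = 931)
√(b + 2330) = √(931 + 2330) = √3261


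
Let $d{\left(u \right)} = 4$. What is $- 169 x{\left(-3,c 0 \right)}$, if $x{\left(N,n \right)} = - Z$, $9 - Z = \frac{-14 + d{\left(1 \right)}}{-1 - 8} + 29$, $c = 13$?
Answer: $- \frac{32110}{9} \approx -3567.8$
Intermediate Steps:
$Z = - \frac{190}{9}$ ($Z = 9 - \left(\frac{-14 + 4}{-1 - 8} + 29\right) = 9 - \left(- \frac{10}{-9} + 29\right) = 9 - \left(\left(-10\right) \left(- \frac{1}{9}\right) + 29\right) = 9 - \left(\frac{10}{9} + 29\right) = 9 - \frac{271}{9} = - \frac{190}{9} \approx -21.111$)
$x{\left(N,n \right)} = \frac{190}{9}$ ($x{\left(N,n \right)} = \left(-1\right) \left(- \frac{190}{9}\right) = \frac{190}{9}$)
$- 169 x{\left(-3,c 0 \right)} = \left(-169\right) \frac{190}{9} = - \frac{32110}{9}$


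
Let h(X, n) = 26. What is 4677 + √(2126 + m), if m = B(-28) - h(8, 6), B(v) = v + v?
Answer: 4677 + 2*√511 ≈ 4722.2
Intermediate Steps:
B(v) = 2*v
m = -82 (m = 2*(-28) - 1*26 = -56 - 26 = -82)
4677 + √(2126 + m) = 4677 + √(2126 - 82) = 4677 + √2044 = 4677 + 2*√511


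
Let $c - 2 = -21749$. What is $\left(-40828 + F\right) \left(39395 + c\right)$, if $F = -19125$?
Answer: $-1058050544$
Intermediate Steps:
$c = -21747$ ($c = 2 - 21749 = -21747$)
$\left(-40828 + F\right) \left(39395 + c\right) = \left(-40828 - 19125\right) \left(39395 - 21747\right) = \left(-59953\right) 17648 = -1058050544$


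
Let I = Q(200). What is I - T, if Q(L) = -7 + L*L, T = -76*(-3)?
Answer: 39765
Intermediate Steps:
T = 228
Q(L) = -7 + L²
I = 39993 (I = -7 + 200² = -7 + 40000 = 39993)
I - T = 39993 - 1*228 = 39993 - 228 = 39765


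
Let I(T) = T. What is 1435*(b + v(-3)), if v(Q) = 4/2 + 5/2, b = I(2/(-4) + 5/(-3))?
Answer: 10045/3 ≈ 3348.3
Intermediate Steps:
b = -13/6 (b = 2/(-4) + 5/(-3) = 2*(-¼) + 5*(-⅓) = -½ - 5/3 = -13/6 ≈ -2.1667)
v(Q) = 9/2 (v(Q) = 4*(½) + 5*(½) = 2 + 5/2 = 9/2)
1435*(b + v(-3)) = 1435*(-13/6 + 9/2) = 1435*(7/3) = 10045/3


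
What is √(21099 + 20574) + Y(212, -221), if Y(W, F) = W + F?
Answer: -9 + √41673 ≈ 195.14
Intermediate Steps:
Y(W, F) = F + W
√(21099 + 20574) + Y(212, -221) = √(21099 + 20574) + (-221 + 212) = √41673 - 9 = -9 + √41673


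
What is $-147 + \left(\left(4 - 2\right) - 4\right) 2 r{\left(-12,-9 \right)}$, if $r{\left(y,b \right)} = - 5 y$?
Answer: $-387$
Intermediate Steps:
$-147 + \left(\left(4 - 2\right) - 4\right) 2 r{\left(-12,-9 \right)} = -147 + \left(\left(4 - 2\right) - 4\right) 2 \left(\left(-5\right) \left(-12\right)\right) = -147 + \left(\left(4 - 2\right) - 4\right) 2 \cdot 60 = -147 + \left(2 - 4\right) 2 \cdot 60 = -147 + \left(-2\right) 2 \cdot 60 = -147 - 240 = -387$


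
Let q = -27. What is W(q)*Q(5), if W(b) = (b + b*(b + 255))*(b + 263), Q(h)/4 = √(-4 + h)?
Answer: -5836752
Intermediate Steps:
Q(h) = 4*√(-4 + h)
W(b) = (263 + b)*(b + b*(255 + b)) (W(b) = (b + b*(255 + b))*(263 + b) = (263 + b)*(b + b*(255 + b)))
W(q)*Q(5) = (-27*(67328 + (-27)² + 519*(-27)))*(4*√(-4 + 5)) = (-27*(67328 + 729 - 14013))*(4*√1) = (-27*54044)*(4*1) = -1459188*4 = -5836752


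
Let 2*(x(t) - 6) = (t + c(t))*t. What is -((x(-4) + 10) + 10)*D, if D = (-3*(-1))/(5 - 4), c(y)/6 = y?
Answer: -246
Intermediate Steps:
c(y) = 6*y
x(t) = 6 + 7*t**2/2 (x(t) = 6 + ((t + 6*t)*t)/2 = 6 + ((7*t)*t)/2 = 6 + (7*t**2)/2 = 6 + 7*t**2/2)
D = 3 (D = 3/1 = 3*1 = 3)
-((x(-4) + 10) + 10)*D = -(((6 + (7/2)*(-4)**2) + 10) + 10)*3 = -(((6 + (7/2)*16) + 10) + 10)*3 = -(((6 + 56) + 10) + 10)*3 = -((62 + 10) + 10)*3 = -(72 + 10)*3 = -82*3 = -1*246 = -246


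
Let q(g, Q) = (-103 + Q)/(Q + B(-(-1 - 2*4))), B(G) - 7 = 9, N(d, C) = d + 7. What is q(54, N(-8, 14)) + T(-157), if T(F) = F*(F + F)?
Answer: 739366/15 ≈ 49291.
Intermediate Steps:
T(F) = 2*F² (T(F) = F*(2*F) = 2*F²)
N(d, C) = 7 + d
B(G) = 16 (B(G) = 7 + 9 = 16)
q(g, Q) = (-103 + Q)/(16 + Q) (q(g, Q) = (-103 + Q)/(Q + 16) = (-103 + Q)/(16 + Q))
q(54, N(-8, 14)) + T(-157) = (-103 + (7 - 8))/(16 + (7 - 8)) + 2*(-157)² = (-103 - 1)/(16 - 1) + 2*24649 = -104/15 + 49298 = 739366/15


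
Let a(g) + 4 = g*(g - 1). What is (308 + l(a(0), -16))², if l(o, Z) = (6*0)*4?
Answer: 94864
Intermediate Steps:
a(g) = -4 + g*(-1 + g) (a(g) = -4 + g*(g - 1) = -4 + g*(-1 + g))
l(o, Z) = 0 (l(o, Z) = 0*4 = 0)
(308 + l(a(0), -16))² = (308 + 0)² = 308² = 94864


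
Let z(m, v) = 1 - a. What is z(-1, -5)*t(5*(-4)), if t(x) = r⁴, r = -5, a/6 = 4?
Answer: -14375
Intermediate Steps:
a = 24 (a = 6*4 = 24)
z(m, v) = -23 (z(m, v) = 1 - 1*24 = 1 - 24 = -23)
t(x) = 625 (t(x) = (-5)⁴ = 625)
z(-1, -5)*t(5*(-4)) = -23*625 = -14375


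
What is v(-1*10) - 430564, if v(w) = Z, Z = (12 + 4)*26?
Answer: -430148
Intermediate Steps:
Z = 416 (Z = 16*26 = 416)
v(w) = 416
v(-1*10) - 430564 = 416 - 430564 = -430148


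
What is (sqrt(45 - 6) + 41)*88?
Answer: 3608 + 88*sqrt(39) ≈ 4157.6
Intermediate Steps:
(sqrt(45 - 6) + 41)*88 = (sqrt(39) + 41)*88 = (41 + sqrt(39))*88 = 3608 + 88*sqrt(39)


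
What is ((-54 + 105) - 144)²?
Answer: 8649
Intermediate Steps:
((-54 + 105) - 144)² = (51 - 144)² = (-93)² = 8649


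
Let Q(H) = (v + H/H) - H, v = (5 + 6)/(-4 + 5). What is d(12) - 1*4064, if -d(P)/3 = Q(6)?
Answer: -4082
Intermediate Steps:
v = 11 (v = 11/1 = 11*1 = 11)
Q(H) = 12 - H (Q(H) = (11 + H/H) - H = (11 + 1) - H = 12 - H)
d(P) = -18 (d(P) = -3*(12 - 1*6) = -3*(12 - 6) = -3*6 = -18)
d(12) - 1*4064 = -18 - 1*4064 = -18 - 4064 = -4082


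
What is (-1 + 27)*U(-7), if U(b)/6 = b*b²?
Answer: -53508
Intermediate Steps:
U(b) = 6*b³ (U(b) = 6*(b*b²) = 6*b³)
(-1 + 27)*U(-7) = (-1 + 27)*(6*(-7)³) = 26*(6*(-343)) = 26*(-2058) = -53508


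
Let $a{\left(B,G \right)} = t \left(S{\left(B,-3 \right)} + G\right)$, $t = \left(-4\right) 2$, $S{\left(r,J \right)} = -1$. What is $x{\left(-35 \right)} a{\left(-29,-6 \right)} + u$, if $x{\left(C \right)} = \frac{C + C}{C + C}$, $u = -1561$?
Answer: $-1505$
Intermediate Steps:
$t = -8$
$x{\left(C \right)} = 1$ ($x{\left(C \right)} = \frac{2 C}{2 C} = 2 C \frac{1}{2 C} = 1$)
$a{\left(B,G \right)} = 8 - 8 G$ ($a{\left(B,G \right)} = - 8 \left(-1 + G\right) = 8 - 8 G$)
$x{\left(-35 \right)} a{\left(-29,-6 \right)} + u = 1 \left(8 - -48\right) - 1561 = 1 \left(8 + 48\right) - 1561 = 1 \cdot 56 - 1561 = 56 - 1561 = -1505$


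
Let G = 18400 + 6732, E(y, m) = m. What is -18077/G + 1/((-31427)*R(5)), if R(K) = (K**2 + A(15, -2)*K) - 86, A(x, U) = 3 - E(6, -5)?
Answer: -11930198327/16586290644 ≈ -0.71928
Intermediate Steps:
A(x, U) = 8 (A(x, U) = 3 - 1*(-5) = 3 + 5 = 8)
G = 25132
R(K) = -86 + K**2 + 8*K (R(K) = (K**2 + 8*K) - 86 = -86 + K**2 + 8*K)
-18077/G + 1/((-31427)*R(5)) = -18077/25132 + 1/((-31427)*(-86 + 5**2 + 8*5)) = -18077*1/25132 - 1/(31427*(-86 + 25 + 40)) = -18077/25132 - 1/31427/(-21) = -18077/25132 - 1/31427*(-1/21) = -18077/25132 + 1/659967 = -11930198327/16586290644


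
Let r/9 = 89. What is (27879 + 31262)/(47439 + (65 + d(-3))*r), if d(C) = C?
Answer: 59141/97101 ≈ 0.60907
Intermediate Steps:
r = 801 (r = 9*89 = 801)
(27879 + 31262)/(47439 + (65 + d(-3))*r) = (27879 + 31262)/(47439 + (65 - 3)*801) = 59141/(47439 + 62*801) = 59141/(47439 + 49662) = 59141/97101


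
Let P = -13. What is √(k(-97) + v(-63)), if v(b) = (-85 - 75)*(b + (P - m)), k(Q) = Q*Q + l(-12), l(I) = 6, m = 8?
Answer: √22855 ≈ 151.18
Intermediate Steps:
k(Q) = 6 + Q² (k(Q) = Q*Q + 6 = Q² + 6 = 6 + Q²)
v(b) = 3360 - 160*b (v(b) = (-85 - 75)*(b + (-13 - 1*8)) = -160*(b + (-13 - 8)) = -160*(b - 21) = -160*(-21 + b) = 3360 - 160*b)
√(k(-97) + v(-63)) = √((6 + (-97)²) + (3360 - 160*(-63))) = √((6 + 9409) + (3360 + 10080)) = √(9415 + 13440) = √22855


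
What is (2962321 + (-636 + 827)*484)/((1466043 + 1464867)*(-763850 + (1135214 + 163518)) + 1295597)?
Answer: 3054765/1567692298217 ≈ 1.9486e-6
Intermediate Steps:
(2962321 + (-636 + 827)*484)/((1466043 + 1464867)*(-763850 + (1135214 + 163518)) + 1295597) = (2962321 + 191*484)/(2930910*(-763850 + 1298732) + 1295597) = (2962321 + 92444)/(2930910*534882 + 1295597) = 3054765/(1567691002620 + 1295597) = 3054765/1567692298217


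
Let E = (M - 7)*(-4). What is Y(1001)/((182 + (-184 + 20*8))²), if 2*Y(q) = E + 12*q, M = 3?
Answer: 3007/12482 ≈ 0.24091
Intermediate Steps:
E = 16 (E = (3 - 7)*(-4) = -4*(-4) = 16)
Y(q) = 8 + 6*q (Y(q) = (16 + 12*q)/2 = 8 + 6*q)
Y(1001)/((182 + (-184 + 20*8))²) = (8 + 6*1001)/((182 + (-184 + 20*8))²) = (8 + 6006)/((182 + (-184 + 160))²) = 6014/((182 - 24)²) = 6014/(158²) = 6014/24964 = 6014*(1/24964) = 3007/12482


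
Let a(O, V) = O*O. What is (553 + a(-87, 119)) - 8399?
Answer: -277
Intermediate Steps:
a(O, V) = O²
(553 + a(-87, 119)) - 8399 = (553 + (-87)²) - 8399 = (553 + 7569) - 8399 = 8122 - 8399 = -277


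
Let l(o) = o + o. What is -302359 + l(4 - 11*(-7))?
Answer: -302197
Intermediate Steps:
l(o) = 2*o
-302359 + l(4 - 11*(-7)) = -302359 + 2*(4 - 11*(-7)) = -302359 + 2*(4 + 77) = -302359 + 2*81 = -302359 + 162 = -302197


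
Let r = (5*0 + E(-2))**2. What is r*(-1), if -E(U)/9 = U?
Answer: -324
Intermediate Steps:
E(U) = -9*U
r = 324 (r = (5*0 - 9*(-2))**2 = (0 + 18)**2 = 18**2 = 324)
r*(-1) = 324*(-1) = -324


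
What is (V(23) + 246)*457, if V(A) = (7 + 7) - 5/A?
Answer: 2730575/23 ≈ 1.1872e+5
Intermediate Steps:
V(A) = 14 - 5/A
(V(23) + 246)*457 = ((14 - 5/23) + 246)*457 = (317/23 + 246)*457 = (5975/23)*457 = 2730575/23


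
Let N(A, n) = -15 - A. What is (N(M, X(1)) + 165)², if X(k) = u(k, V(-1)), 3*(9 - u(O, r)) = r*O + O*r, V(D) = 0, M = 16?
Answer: 17956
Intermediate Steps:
u(O, r) = 9 - 2*O*r/3 (u(O, r) = 9 - (r*O + O*r)/3 = 9 - (O*r + O*r)/3 = 9 - 2*O*r/3)
X(k) = 9 (X(k) = 9 - ⅔*k*0 = 9 + 0 = 9)
(N(M, X(1)) + 165)² = ((-15 - 1*16) + 165)² = ((-15 - 16) + 165)² = (-31 + 165)² = 134² = 17956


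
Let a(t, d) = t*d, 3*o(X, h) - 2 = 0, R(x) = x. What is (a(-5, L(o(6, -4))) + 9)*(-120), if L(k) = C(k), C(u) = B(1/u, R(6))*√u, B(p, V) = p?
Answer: -1080 + 300*√6 ≈ -345.15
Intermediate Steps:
C(u) = u^(-½) (C(u) = √u/u = u^(-½))
o(X, h) = ⅔ (o(X, h) = ⅔ + (⅓)*0 = ⅔ + 0 = ⅔)
L(k) = k^(-½)
a(t, d) = d*t
(a(-5, L(o(6, -4))) + 9)*(-120) = (-5/√(⅔) + 9)*(-120) = ((√6/2)*(-5) + 9)*(-120) = (-5*√6/2 + 9)*(-120) = (9 - 5*√6/2)*(-120) = -1080 + 300*√6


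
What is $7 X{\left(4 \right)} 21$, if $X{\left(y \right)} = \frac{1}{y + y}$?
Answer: $\frac{147}{8} \approx 18.375$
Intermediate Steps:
$X{\left(y \right)} = \frac{1}{2 y}$
$7 X{\left(4 \right)} 21 = 7 \frac{1}{2 \cdot 4} \cdot 21 = 7 \cdot \frac{1}{2} \cdot \frac{1}{4} \cdot 21 = 7 \cdot \frac{1}{8} \cdot 21 = \frac{7}{8} \cdot 21 = \frac{147}{8}$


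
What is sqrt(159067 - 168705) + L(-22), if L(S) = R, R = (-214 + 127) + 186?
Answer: 99 + I*sqrt(9638) ≈ 99.0 + 98.173*I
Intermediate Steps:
R = 99 (R = -87 + 186 = 99)
L(S) = 99
sqrt(159067 - 168705) + L(-22) = sqrt(159067 - 168705) + 99 = sqrt(-9638) + 99 = I*sqrt(9638) + 99 = 99 + I*sqrt(9638)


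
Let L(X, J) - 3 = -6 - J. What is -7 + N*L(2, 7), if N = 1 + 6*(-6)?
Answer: 343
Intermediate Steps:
L(X, J) = -3 - J (L(X, J) = 3 + (-6 - J) = -3 - J)
N = -35 (N = 1 - 36 = -35)
-7 + N*L(2, 7) = -7 - 35*(-3 - 1*7) = -7 - 35*(-3 - 7) = -7 - 35*(-10) = -7 + 350 = 343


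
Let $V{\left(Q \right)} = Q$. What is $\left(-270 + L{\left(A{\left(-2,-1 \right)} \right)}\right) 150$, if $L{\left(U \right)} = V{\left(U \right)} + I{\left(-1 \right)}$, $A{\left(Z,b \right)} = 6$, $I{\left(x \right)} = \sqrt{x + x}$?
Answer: $-39600 + 150 i \sqrt{2} \approx -39600.0 + 212.13 i$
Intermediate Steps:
$I{\left(x \right)} = \sqrt{2} \sqrt{x}$ ($I{\left(x \right)} = \sqrt{2 x} = \sqrt{2} \sqrt{x}$)
$L{\left(U \right)} = U + i \sqrt{2}$ ($L{\left(U \right)} = U + \sqrt{2} \sqrt{-1} = U + \sqrt{2} i = U + i \sqrt{2}$)
$\left(-270 + L{\left(A{\left(-2,-1 \right)} \right)}\right) 150 = \left(-270 + \left(6 + i \sqrt{2}\right)\right) 150 = \left(-264 + i \sqrt{2}\right) 150 = -39600 + 150 i \sqrt{2}$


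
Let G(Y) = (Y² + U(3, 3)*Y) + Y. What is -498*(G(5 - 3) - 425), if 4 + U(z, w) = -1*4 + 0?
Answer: 216630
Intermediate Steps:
U(z, w) = -8 (U(z, w) = -4 + (-1*4 + 0) = -4 + (-4 + 0) = -4 - 4 = -8)
G(Y) = Y² - 7*Y (G(Y) = (Y² - 8*Y) + Y = Y² - 7*Y)
-498*(G(5 - 3) - 425) = -498*((5 - 3)*(-7 + (5 - 3)) - 425) = -498*(2*(-7 + 2) - 425) = -498*(2*(-5) - 425) = -498*(-10 - 425) = -498*(-435) = 216630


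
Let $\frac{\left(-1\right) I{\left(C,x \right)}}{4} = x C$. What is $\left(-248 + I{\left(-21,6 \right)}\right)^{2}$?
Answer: $65536$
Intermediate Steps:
$I{\left(C,x \right)} = - 4 C x$ ($I{\left(C,x \right)} = - 4 x C = - 4 C x$)
$\left(-248 + I{\left(-21,6 \right)}\right)^{2} = \left(-248 - \left(-84\right) 6\right)^{2} = \left(-248 + 504\right)^{2} = 256^{2} = 65536$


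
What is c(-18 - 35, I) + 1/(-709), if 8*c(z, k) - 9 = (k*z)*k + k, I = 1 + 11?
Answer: -5396207/5672 ≈ -951.38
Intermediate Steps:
I = 12
c(z, k) = 9/8 + k/8 + z*k²/8 (c(z, k) = 9/8 + ((k*z)*k + k)/8 = 9/8 + (z*k² + k)/8 = 9/8 + (k + z*k²)/8 = 9/8 + (k/8 + z*k²/8) = 9/8 + k/8 + z*k²/8)
c(-18 - 35, I) + 1/(-709) = (9/8 + (⅛)*12 + (⅛)*(-18 - 35)*12²) + 1/(-709) = (9/8 + 3/2 + (⅛)*(-53)*144) - 1/709 = (9/8 + 3/2 - 954) - 1/709 = -7611/8 - 1/709 = -5396207/5672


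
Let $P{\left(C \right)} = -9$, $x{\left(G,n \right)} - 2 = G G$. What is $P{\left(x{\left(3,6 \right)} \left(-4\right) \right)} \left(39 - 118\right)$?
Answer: $711$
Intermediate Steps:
$x{\left(G,n \right)} = 2 + G^{2}$ ($x{\left(G,n \right)} = 2 + G G = 2 + G^{2}$)
$P{\left(x{\left(3,6 \right)} \left(-4\right) \right)} \left(39 - 118\right) = - 9 \left(39 - 118\right) = \left(-9\right) \left(-79\right) = 711$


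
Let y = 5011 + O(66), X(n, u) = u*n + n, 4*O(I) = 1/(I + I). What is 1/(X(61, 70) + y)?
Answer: 528/4932577 ≈ 0.00010704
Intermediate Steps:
O(I) = 1/(8*I) (O(I) = 1/(4*(I + I)) = 1/(4*((2*I))) = (1/(2*I))/4 = 1/(8*I))
X(n, u) = n + n*u (X(n, u) = n*u + n = n + n*u)
y = 2645809/528 (y = 5011 + (⅛)/66 = 5011 + (⅛)*(1/66) = 5011 + 1/528 = 2645809/528 ≈ 5011.0)
1/(X(61, 70) + y) = 1/(61*(1 + 70) + 2645809/528) = 1/(61*71 + 2645809/528) = 1/(4331 + 2645809/528) = 1/(4932577/528) = 528/4932577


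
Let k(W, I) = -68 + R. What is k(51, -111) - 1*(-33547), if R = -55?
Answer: 33424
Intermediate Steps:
k(W, I) = -123 (k(W, I) = -68 - 55 = -123)
k(51, -111) - 1*(-33547) = -123 - 1*(-33547) = -123 + 33547 = 33424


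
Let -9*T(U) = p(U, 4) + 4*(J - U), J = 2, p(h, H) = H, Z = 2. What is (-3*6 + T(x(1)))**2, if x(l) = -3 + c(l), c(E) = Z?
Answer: 31684/81 ≈ 391.16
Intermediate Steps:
c(E) = 2
x(l) = -1 (x(l) = -3 + 2 = -1)
T(U) = -4/3 + 4*U/9 (T(U) = -(4 + 4*(2 - U))/9 = -(4 + (8 - 4*U))/9 = -(12 - 4*U)/9 = -4/3 + 4*U/9)
(-3*6 + T(x(1)))**2 = (-3*6 + (-4/3 + (4/9)*(-1)))**2 = (-18 + (-4/3 - 4/9))**2 = (-18 - 16/9)**2 = (-178/9)**2 = 31684/81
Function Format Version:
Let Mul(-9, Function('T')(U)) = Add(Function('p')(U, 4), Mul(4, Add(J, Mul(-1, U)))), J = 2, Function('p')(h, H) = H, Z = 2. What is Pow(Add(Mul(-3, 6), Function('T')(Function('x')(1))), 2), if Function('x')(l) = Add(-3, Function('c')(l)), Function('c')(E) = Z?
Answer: Rational(31684, 81) ≈ 391.16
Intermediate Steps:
Function('c')(E) = 2
Function('x')(l) = -1 (Function('x')(l) = Add(-3, 2) = -1)
Function('T')(U) = Add(Rational(-4, 3), Mul(Rational(4, 9), U)) (Function('T')(U) = Mul(Rational(-1, 9), Add(4, Mul(4, Add(2, Mul(-1, U))))) = Mul(Rational(-1, 9), Add(4, Add(8, Mul(-4, U)))) = Mul(Rational(-1, 9), Add(12, Mul(-4, U))) = Add(Rational(-4, 3), Mul(Rational(4, 9), U)))
Pow(Add(Mul(-3, 6), Function('T')(Function('x')(1))), 2) = Pow(Add(Mul(-3, 6), Add(Rational(-4, 3), Mul(Rational(4, 9), -1))), 2) = Pow(Add(-18, Add(Rational(-4, 3), Rational(-4, 9))), 2) = Pow(Add(-18, Rational(-16, 9)), 2) = Pow(Rational(-178, 9), 2) = Rational(31684, 81)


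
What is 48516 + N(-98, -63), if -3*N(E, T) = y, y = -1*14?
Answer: 145562/3 ≈ 48521.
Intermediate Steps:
y = -14
N(E, T) = 14/3 (N(E, T) = -⅓*(-14) = 14/3)
48516 + N(-98, -63) = 48516 + 14/3 = 145562/3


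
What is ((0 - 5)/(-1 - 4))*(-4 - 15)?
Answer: -19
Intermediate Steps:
((0 - 5)/(-1 - 4))*(-4 - 15) = -5/(-5)*(-19) = -5*(-⅕)*(-19) = 1*(-19) = -19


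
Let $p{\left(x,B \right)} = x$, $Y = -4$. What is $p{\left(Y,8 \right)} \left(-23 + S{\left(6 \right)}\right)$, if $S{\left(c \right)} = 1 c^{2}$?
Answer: $-52$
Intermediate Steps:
$S{\left(c \right)} = c^{2}$
$p{\left(Y,8 \right)} \left(-23 + S{\left(6 \right)}\right) = - 4 \left(-23 + 6^{2}\right) = - 4 \left(-23 + 36\right) = \left(-4\right) 13 = -52$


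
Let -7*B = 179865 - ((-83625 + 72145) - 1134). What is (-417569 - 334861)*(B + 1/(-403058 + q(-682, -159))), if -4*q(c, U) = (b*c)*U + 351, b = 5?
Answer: 44581321886189550/2154773 ≈ 2.0690e+10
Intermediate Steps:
B = -27497 (B = -(179865 - ((-83625 + 72145) - 1134))/7 = -(179865 - (-11480 - 1134))/7 = -(179865 - 1*(-12614))/7 = -(179865 + 12614)/7 = -1/7*192479 = -27497)
q(c, U) = -351/4 - 5*U*c/4 (q(c, U) = -((5*c)*U + 351)/4 = -(5*U*c + 351)/4 = -(351 + 5*U*c)/4 = -351/4 - 5*U*c/4)
(-417569 - 334861)*(B + 1/(-403058 + q(-682, -159))) = (-417569 - 334861)*(-27497 + 1/(-403058 + (-351/4 - 5/4*(-159)*(-682)))) = -752430*(-27497 + 1/(-403058 + (-351/4 - 271095/2))) = -752430*(-27497 + 1/(-403058 - 542541/4)) = -752430*(-27497 + 1/(-2154773/4)) = -752430*(-27497 - 4/2154773) = -752430*(-59249793185/2154773) = 44581321886189550/2154773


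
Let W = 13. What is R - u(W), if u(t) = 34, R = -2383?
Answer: -2417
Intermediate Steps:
R - u(W) = -2383 - 1*34 = -2383 - 34 = -2417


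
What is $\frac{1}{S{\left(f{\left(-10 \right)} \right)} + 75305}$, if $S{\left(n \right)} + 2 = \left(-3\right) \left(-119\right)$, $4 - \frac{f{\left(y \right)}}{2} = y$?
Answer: $\frac{1}{75660} \approx 1.3217 \cdot 10^{-5}$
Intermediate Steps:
$f{\left(y \right)} = 8 - 2 y$
$S{\left(n \right)} = 355$ ($S{\left(n \right)} = -2 - -357 = -2 + 357 = 355$)
$\frac{1}{S{\left(f{\left(-10 \right)} \right)} + 75305} = \frac{1}{355 + 75305} = \frac{1}{75660}$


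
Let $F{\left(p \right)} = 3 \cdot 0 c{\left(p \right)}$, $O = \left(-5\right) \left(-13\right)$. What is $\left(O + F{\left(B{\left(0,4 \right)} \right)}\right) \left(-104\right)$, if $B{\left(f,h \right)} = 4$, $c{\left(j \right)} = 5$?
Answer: $-6760$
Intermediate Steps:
$O = 65$
$F{\left(p \right)} = 0$ ($F{\left(p \right)} = 3 \cdot 0 \cdot 5 = 0 \cdot 5 = 0$)
$\left(O + F{\left(B{\left(0,4 \right)} \right)}\right) \left(-104\right) = \left(65 + 0\right) \left(-104\right) = 65 \left(-104\right) = -6760$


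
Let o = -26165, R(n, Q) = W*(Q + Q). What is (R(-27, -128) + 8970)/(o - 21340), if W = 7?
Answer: -7178/47505 ≈ -0.15110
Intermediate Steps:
R(n, Q) = 14*Q (R(n, Q) = 7*(Q + Q) = 7*(2*Q) = 14*Q)
(R(-27, -128) + 8970)/(o - 21340) = (14*(-128) + 8970)/(-26165 - 21340) = (-1792 + 8970)/(-47505) = 7178*(-1/47505) = -7178/47505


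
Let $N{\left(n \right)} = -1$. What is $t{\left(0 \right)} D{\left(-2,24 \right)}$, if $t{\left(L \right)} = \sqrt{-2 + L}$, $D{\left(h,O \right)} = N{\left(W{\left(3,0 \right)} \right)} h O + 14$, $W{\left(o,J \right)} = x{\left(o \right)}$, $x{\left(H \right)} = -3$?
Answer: $62 i \sqrt{2} \approx 87.681 i$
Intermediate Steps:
$W{\left(o,J \right)} = -3$
$D{\left(h,O \right)} = 14 - O h$ ($D{\left(h,O \right)} = - h O + 14 = - O h + 14 = 14 - O h$)
$t{\left(0 \right)} D{\left(-2,24 \right)} = \sqrt{-2 + 0} \left(14 - 24 \left(-2\right)\right) = \sqrt{-2} \left(14 + 48\right) = i \sqrt{2} \cdot 62 = 62 i \sqrt{2}$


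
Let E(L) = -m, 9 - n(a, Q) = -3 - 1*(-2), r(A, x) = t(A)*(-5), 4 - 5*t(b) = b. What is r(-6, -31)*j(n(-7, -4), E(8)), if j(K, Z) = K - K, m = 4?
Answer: 0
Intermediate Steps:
t(b) = 4/5 - b/5
r(A, x) = -4 + A (r(A, x) = (4/5 - A/5)*(-5) = -4 + A)
n(a, Q) = 10 (n(a, Q) = 9 - (-3 - 1*(-2)) = 9 - (-3 + 2) = 9 - 1*(-1) = 9 + 1 = 10)
E(L) = -4 (E(L) = -1*4 = -4)
j(K, Z) = 0
r(-6, -31)*j(n(-7, -4), E(8)) = (-4 - 6)*0 = -10*0 = 0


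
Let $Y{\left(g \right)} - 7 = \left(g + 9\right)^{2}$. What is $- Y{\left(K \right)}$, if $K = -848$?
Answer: $-703928$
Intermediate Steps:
$Y{\left(g \right)} = 7 + \left(9 + g\right)^{2}$ ($Y{\left(g \right)} = 7 + \left(g + 9\right)^{2} = 7 + \left(9 + g\right)^{2}$)
$- Y{\left(K \right)} = - (7 + \left(9 - 848\right)^{2}) = - (7 + \left(-839\right)^{2}) = - (7 + 703921) = \left(-1\right) 703928 = -703928$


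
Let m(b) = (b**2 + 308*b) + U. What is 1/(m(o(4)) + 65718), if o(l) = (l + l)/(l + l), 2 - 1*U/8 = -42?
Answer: 1/66379 ≈ 1.5065e-5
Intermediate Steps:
U = 352 (U = 16 - 8*(-42) = 16 + 336 = 352)
o(l) = 1 (o(l) = (2*l)/((2*l)) = (2*l)*(1/(2*l)) = 1)
m(b) = 352 + b**2 + 308*b (m(b) = (b**2 + 308*b) + 352 = 352 + b**2 + 308*b)
1/(m(o(4)) + 65718) = 1/((352 + 1**2 + 308*1) + 65718) = 1/((352 + 1 + 308) + 65718) = 1/(661 + 65718) = 1/66379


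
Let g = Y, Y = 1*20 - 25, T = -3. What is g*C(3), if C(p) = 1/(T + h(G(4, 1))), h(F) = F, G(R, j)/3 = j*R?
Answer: -5/9 ≈ -0.55556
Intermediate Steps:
G(R, j) = 3*R*j (G(R, j) = 3*(j*R) = 3*(R*j) = 3*R*j)
Y = -5 (Y = 20 - 25 = -5)
g = -5
C(p) = ⅑ (C(p) = 1/(-3 + 3*4*1) = 1/(-3 + 12) = 1/9 = ⅑)
g*C(3) = -5*⅑ = -5/9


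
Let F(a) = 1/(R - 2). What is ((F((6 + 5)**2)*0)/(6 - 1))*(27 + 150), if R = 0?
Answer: 0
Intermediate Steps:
F(a) = -1/2 (F(a) = 1/(0 - 2) = 1/(-2) = -1/2)
((F((6 + 5)**2)*0)/(6 - 1))*(27 + 150) = ((-1/2*0)/(6 - 1))*(27 + 150) = (0/5)*177 = (0*(1/5))*177 = 0*177 = 0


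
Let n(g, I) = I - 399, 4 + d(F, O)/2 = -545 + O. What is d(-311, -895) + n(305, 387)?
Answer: -2900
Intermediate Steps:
d(F, O) = -1098 + 2*O (d(F, O) = -8 + 2*(-545 + O) = -8 + (-1090 + 2*O) = -1098 + 2*O)
n(g, I) = -399 + I
d(-311, -895) + n(305, 387) = (-1098 + 2*(-895)) + (-399 + 387) = (-1098 - 1790) - 12 = -2888 - 12 = -2900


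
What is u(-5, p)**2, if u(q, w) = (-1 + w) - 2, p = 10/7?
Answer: 121/49 ≈ 2.4694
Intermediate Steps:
p = 10/7 (p = 10*(1/7) = 10/7 ≈ 1.4286)
u(q, w) = -3 + w
u(-5, p)**2 = (-3 + 10/7)**2 = (-11/7)**2 = 121/49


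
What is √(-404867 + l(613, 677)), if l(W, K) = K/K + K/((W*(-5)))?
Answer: I*√3803404373855/3065 ≈ 636.29*I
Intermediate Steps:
l(W, K) = 1 - K/(5*W) (l(W, K) = 1 + K/((-5*W)) = 1 + K*(-1/(5*W)) = 1 - K/(5*W))
√(-404867 + l(613, 677)) = √(-404867 + (613 - ⅕*677)/613) = √(-404867 + (613 - 677/5)/613) = √(-404867 + (1/613)*(2388/5)) = √(-404867 + 2388/3065) = √(-1240914967/3065) = I*√3803404373855/3065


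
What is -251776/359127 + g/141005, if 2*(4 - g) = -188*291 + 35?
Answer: -51365926273/101277405270 ≈ -0.50718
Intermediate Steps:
g = 54681/2 (g = 4 - (-188*291 + 35)/2 = 4 - (-54708 + 35)/2 = 4 - ½*(-54673) = 4 + 54673/2 = 54681/2 ≈ 27341.)
-251776/359127 + g/141005 = -251776/359127 + (54681/2)/141005 = -251776*1/359127 + (54681/2)*(1/141005) = -251776/359127 + 54681/282010 = -51365926273/101277405270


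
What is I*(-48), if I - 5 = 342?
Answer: -16656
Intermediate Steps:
I = 347 (I = 5 + 342 = 347)
I*(-48) = 347*(-48) = -16656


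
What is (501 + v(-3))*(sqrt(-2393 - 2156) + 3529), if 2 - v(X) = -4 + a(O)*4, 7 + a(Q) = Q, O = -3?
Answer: 1930363 + 547*I*sqrt(4549) ≈ 1.9304e+6 + 36893.0*I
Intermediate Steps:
a(Q) = -7 + Q
v(X) = 46 (v(X) = 2 - (-4 + (-7 - 3)*4) = 2 - (-4 - 10*4) = 2 - (-4 - 40) = 2 - 1*(-44) = 2 + 44 = 46)
(501 + v(-3))*(sqrt(-2393 - 2156) + 3529) = (501 + 46)*(sqrt(-2393 - 2156) + 3529) = 547*(sqrt(-4549) + 3529) = 547*(I*sqrt(4549) + 3529) = 547*(3529 + I*sqrt(4549)) = 1930363 + 547*I*sqrt(4549)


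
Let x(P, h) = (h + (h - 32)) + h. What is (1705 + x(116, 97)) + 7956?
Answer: 9920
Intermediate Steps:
x(P, h) = -32 + 3*h (x(P, h) = (h + (-32 + h)) + h = (-32 + 2*h) + h = -32 + 3*h)
(1705 + x(116, 97)) + 7956 = (1705 + (-32 + 3*97)) + 7956 = (1705 + (-32 + 291)) + 7956 = (1705 + 259) + 7956 = 1964 + 7956 = 9920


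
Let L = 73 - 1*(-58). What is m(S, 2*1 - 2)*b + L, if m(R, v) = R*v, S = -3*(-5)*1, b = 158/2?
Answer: 131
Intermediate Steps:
b = 79 (b = 158*(½) = 79)
L = 131 (L = 73 + 58 = 131)
S = 15 (S = 15*1 = 15)
m(S, 2*1 - 2)*b + L = (15*(2*1 - 2))*79 + 131 = (15*(2 - 2))*79 + 131 = (15*0)*79 + 131 = 0*79 + 131 = 0 + 131 = 131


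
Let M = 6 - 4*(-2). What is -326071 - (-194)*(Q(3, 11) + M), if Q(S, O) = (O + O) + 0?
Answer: -319087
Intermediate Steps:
Q(S, O) = 2*O (Q(S, O) = 2*O + 0 = 2*O)
M = 14 (M = 6 + 8 = 14)
-326071 - (-194)*(Q(3, 11) + M) = -326071 - (-194)*(2*11 + 14) = -326071 - (-194)*(22 + 14) = -326071 - (-194)*36 = -326071 - 1*(-6984) = -326071 + 6984 = -319087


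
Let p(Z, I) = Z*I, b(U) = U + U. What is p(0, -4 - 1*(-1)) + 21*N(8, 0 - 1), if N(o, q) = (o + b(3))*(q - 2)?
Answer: -882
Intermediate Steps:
b(U) = 2*U
N(o, q) = (-2 + q)*(6 + o) (N(o, q) = (o + 2*3)*(q - 2) = (o + 6)*(-2 + q) = (6 + o)*(-2 + q) = (-2 + q)*(6 + o))
p(Z, I) = I*Z
p(0, -4 - 1*(-1)) + 21*N(8, 0 - 1) = (-4 - 1*(-1))*0 + 21*(-12 - 2*8 + 6*(0 - 1) + 8*(0 - 1)) = (-4 + 1)*0 + 21*(-12 - 16 + 6*(-1) + 8*(-1)) = -3*0 + 21*(-12 - 16 - 6 - 8) = 0 + 21*(-42) = 0 - 882 = -882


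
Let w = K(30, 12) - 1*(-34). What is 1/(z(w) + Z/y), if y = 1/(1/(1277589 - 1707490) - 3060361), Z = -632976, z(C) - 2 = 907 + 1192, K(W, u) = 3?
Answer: 429901/832776302196965713 ≈ 5.1623e-13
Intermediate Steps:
w = 37 (w = 3 - 1*(-34) = 3 + 34 = 37)
z(C) = 2101 (z(C) = 2 + (907 + 1192) = 2 + 2099 = 2101)
y = -429901/1315652254262 (y = 1/(1/(-429901) - 3060361) = 1/(-1/429901 - 3060361) = 1/(-1315652254262/429901) = -429901/1315652254262 ≈ -3.2676e-7)
1/(z(w) + Z/y) = 1/(2101 - 632976/(-429901/1315652254262)) = 1/(2101 - 632976*(-1315652254262/429901)) = 1/(2101 + 832776301293743712/429901) = 1/(832776302196965713/429901) = 429901/832776302196965713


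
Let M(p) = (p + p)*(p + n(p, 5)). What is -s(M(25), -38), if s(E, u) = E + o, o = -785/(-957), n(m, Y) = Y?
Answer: -1436285/957 ≈ -1500.8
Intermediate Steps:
o = 785/957 (o = -785*(-1/957) = 785/957 ≈ 0.82027)
M(p) = 2*p*(5 + p) (M(p) = (p + p)*(p + 5) = (2*p)*(5 + p) = 2*p*(5 + p))
s(E, u) = 785/957 + E (s(E, u) = E + 785/957 = 785/957 + E)
-s(M(25), -38) = -(785/957 + 2*25*(5 + 25)) = -(785/957 + 2*25*30) = -(785/957 + 1500) = -1*1436285/957 = -1436285/957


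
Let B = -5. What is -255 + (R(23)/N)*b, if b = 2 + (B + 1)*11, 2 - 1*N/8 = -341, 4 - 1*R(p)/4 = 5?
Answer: -12492/49 ≈ -254.94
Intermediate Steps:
R(p) = -4 (R(p) = 16 - 4*5 = 16 - 20 = -4)
N = 2744 (N = 16 - 8*(-341) = 16 + 2728 = 2744)
b = -42 (b = 2 + (-5 + 1)*11 = 2 - 4*11 = 2 - 44 = -42)
-255 + (R(23)/N)*b = -255 - 4/2744*(-42) = -255 - 4*1/2744*(-42) = -255 - 1/686*(-42) = -255 + 3/49 = -12492/49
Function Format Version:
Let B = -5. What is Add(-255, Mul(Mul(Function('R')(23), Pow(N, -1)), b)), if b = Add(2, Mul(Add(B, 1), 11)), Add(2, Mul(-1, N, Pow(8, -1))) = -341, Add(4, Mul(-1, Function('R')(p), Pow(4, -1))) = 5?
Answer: Rational(-12492, 49) ≈ -254.94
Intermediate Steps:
Function('R')(p) = -4 (Function('R')(p) = Add(16, Mul(-4, 5)) = Add(16, -20) = -4)
N = 2744 (N = Add(16, Mul(-8, -341)) = Add(16, 2728) = 2744)
b = -42 (b = Add(2, Mul(Add(-5, 1), 11)) = Add(2, Mul(-4, 11)) = Add(2, -44) = -42)
Add(-255, Mul(Mul(Function('R')(23), Pow(N, -1)), b)) = Add(-255, Mul(Mul(-4, Pow(2744, -1)), -42)) = Add(-255, Mul(Mul(-4, Rational(1, 2744)), -42)) = Add(-255, Mul(Rational(-1, 686), -42)) = Add(-255, Rational(3, 49)) = Rational(-12492, 49)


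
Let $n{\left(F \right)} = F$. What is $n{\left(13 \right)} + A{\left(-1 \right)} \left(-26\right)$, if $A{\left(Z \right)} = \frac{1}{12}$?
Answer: $\frac{65}{6} \approx 10.833$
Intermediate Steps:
$A{\left(Z \right)} = \frac{1}{12}$
$n{\left(13 \right)} + A{\left(-1 \right)} \left(-26\right) = 13 + \frac{1}{12} \left(-26\right) = 13 - \frac{13}{6} = \frac{65}{6}$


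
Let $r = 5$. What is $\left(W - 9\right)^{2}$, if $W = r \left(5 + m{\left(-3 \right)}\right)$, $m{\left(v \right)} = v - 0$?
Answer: $1$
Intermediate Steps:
$m{\left(v \right)} = v$ ($m{\left(v \right)} = v + 0 = v$)
$W = 10$ ($W = 5 \left(5 - 3\right) = 5 \cdot 2 = 10$)
$\left(W - 9\right)^{2} = \left(10 - 9\right)^{2} = 1^{2} = 1$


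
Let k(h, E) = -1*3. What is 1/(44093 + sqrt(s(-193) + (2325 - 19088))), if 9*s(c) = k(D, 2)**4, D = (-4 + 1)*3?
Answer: 44093/1944209403 - I*sqrt(16754)/1944209403 ≈ 2.2679e-5 - 6.6576e-8*I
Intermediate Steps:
D = -9 (D = -3*3 = -9)
k(h, E) = -3
s(c) = 9 (s(c) = (1/9)*(-3)**4 = (1/9)*81 = 9)
1/(44093 + sqrt(s(-193) + (2325 - 19088))) = 1/(44093 + sqrt(9 + (2325 - 19088))) = 1/(44093 + sqrt(9 - 16763)) = 1/(44093 + sqrt(-16754)) = 1/(44093 + I*sqrt(16754))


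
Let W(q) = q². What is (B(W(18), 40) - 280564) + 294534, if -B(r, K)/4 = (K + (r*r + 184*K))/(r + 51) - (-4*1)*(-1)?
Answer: 4795246/375 ≈ 12787.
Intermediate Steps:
B(r, K) = 16 - 4*(r² + 185*K)/(51 + r) (B(r, K) = -4*((K + (r*r + 184*K))/(r + 51) - (-4*1)*(-1)) = -4*((K + (r² + 184*K))/(51 + r) - (-4)*(-1)) = -4*((r² + 185*K)/(51 + r) - 1*4) = -4*((r² + 185*K)/(51 + r) - 4) = -4*(-4 + (r² + 185*K)/(51 + r)) = 16 - 4*(r² + 185*K)/(51 + r))
(B(W(18), 40) - 280564) + 294534 = (4*(204 - (18²)² - 185*40 + 4*18²)/(51 + 18²) - 280564) + 294534 = (4*(204 - 1*324² - 7400 + 4*324)/(51 + 324) - 280564) + 294534 = (4*(204 - 1*104976 - 7400 + 1296)/375 - 280564) + 294534 = (4*(1/375)*(204 - 104976 - 7400 + 1296) - 280564) + 294534 = (4*(1/375)*(-110876) - 280564) + 294534 = (-443504/375 - 280564) + 294534 = -105655004/375 + 294534 = 4795246/375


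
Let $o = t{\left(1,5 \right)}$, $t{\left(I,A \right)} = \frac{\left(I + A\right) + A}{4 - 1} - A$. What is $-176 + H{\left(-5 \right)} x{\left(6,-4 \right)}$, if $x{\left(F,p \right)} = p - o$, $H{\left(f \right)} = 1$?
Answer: $- \frac{536}{3} \approx -178.67$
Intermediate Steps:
$t{\left(I,A \right)} = - \frac{A}{3} + \frac{I}{3}$ ($t{\left(I,A \right)} = \frac{\left(A + I\right) + A}{3} - A = \left(I + 2 A\right) \frac{1}{3} - A = \left(\frac{I}{3} + \frac{2 A}{3}\right) - A = - \frac{A}{3} + \frac{I}{3}$)
$o = - \frac{4}{3}$ ($o = \left(- \frac{1}{3}\right) 5 + \frac{1}{3} \cdot 1 = - \frac{5}{3} + \frac{1}{3} = - \frac{4}{3} \approx -1.3333$)
$x{\left(F,p \right)} = \frac{4}{3} + p$ ($x{\left(F,p \right)} = p - - \frac{4}{3} = p + \frac{4}{3} = \frac{4}{3} + p$)
$-176 + H{\left(-5 \right)} x{\left(6,-4 \right)} = -176 + 1 \left(\frac{4}{3} - 4\right) = -176 + 1 \left(- \frac{8}{3}\right) = -176 - \frac{8}{3} = - \frac{536}{3}$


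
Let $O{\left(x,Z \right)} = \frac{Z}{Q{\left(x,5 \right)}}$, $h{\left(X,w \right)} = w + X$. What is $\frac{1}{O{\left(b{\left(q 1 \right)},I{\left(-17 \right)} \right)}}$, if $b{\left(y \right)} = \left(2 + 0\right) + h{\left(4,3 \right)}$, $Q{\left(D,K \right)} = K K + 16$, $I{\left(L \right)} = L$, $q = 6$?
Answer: $- \frac{41}{17} \approx -2.4118$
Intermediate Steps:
$h{\left(X,w \right)} = X + w$
$Q{\left(D,K \right)} = 16 + K^{2}$ ($Q{\left(D,K \right)} = K^{2} + 16 = 16 + K^{2}$)
$b{\left(y \right)} = 9$ ($b{\left(y \right)} = \left(2 + 0\right) + \left(4 + 3\right) = 2 + 7 = 9$)
$O{\left(x,Z \right)} = \frac{Z}{41}$ ($O{\left(x,Z \right)} = \frac{Z}{16 + 5^{2}} = \frac{Z}{16 + 25} = \frac{Z}{41}$)
$\frac{1}{O{\left(b{\left(q 1 \right)},I{\left(-17 \right)} \right)}} = \frac{1}{\frac{1}{41} \left(-17\right)} = \frac{1}{- \frac{17}{41}} = - \frac{41}{17}$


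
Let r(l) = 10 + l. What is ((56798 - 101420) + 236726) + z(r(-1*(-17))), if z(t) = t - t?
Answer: 192104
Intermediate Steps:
z(t) = 0
((56798 - 101420) + 236726) + z(r(-1*(-17))) = ((56798 - 101420) + 236726) + 0 = (-44622 + 236726) + 0 = 192104 + 0 = 192104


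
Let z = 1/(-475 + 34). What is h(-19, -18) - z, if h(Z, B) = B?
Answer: -7937/441 ≈ -17.998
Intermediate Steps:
z = -1/441 (z = 1/(-441) = -1/441 ≈ -0.0022676)
h(-19, -18) - z = -18 - 1*(-1/441) = -18 + 1/441 = -7937/441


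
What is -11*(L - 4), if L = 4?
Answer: 0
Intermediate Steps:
-11*(L - 4) = -11*(4 - 4) = -11*0 = 0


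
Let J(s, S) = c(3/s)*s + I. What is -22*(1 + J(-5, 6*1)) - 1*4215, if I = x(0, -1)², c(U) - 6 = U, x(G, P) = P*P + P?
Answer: -3643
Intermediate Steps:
x(G, P) = P + P² (x(G, P) = P² + P = P + P²)
c(U) = 6 + U
I = 0 (I = (-(1 - 1))² = (-1*0)² = 0² = 0)
J(s, S) = s*(6 + 3/s) (J(s, S) = (6 + 3/s)*s + 0 = s*(6 + 3/s) + 0 = s*(6 + 3/s))
-22*(1 + J(-5, 6*1)) - 1*4215 = -22*(1 + (3 + 6*(-5))) - 1*4215 = -22*(1 + (3 - 30)) - 4215 = -22*(1 - 27) - 4215 = -22*(-26) - 4215 = 572 - 4215 = -3643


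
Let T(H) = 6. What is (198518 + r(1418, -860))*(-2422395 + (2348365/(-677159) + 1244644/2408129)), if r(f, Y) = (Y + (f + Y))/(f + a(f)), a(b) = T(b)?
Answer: -448102401823604182978785/931820700292 ≈ -4.8089e+11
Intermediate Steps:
a(b) = 6
r(f, Y) = (f + 2*Y)/(6 + f) (r(f, Y) = (Y + (f + Y))/(f + 6) = (Y + (Y + f))/(6 + f) = (f + 2*Y)/(6 + f))
(198518 + r(1418, -860))*(-2422395 + (2348365/(-677159) + 1244644/2408129)) = (198518 + (1418 + 2*(-860))/(6 + 1418))*(-2422395 + (2348365/(-677159) + 1244644/2408129)) = (198518 + (1418 - 1720)/1424)*(-2422395 + (2348365*(-1/677159) + 1244644*(1/2408129))) = (198518 + (1/1424)*(-302))*(-2422395 + (-2348365/677159 + 1244644/2408129)) = (198518 - 151/712)*(-2422395 - 4812343972689/1630686225511) = (141344665/712)*(-3950170971590691534/1630686225511) = -448102401823604182978785/931820700292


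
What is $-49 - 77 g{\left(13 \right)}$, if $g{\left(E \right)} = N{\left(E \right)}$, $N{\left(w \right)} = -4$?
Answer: $259$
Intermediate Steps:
$g{\left(E \right)} = -4$
$-49 - 77 g{\left(13 \right)} = -49 - -308 = -49 + 308 = 259$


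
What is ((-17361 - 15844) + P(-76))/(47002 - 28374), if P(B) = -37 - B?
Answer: -16583/9314 ≈ -1.7804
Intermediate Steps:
((-17361 - 15844) + P(-76))/(47002 - 28374) = ((-17361 - 15844) + (-37 - 1*(-76)))/(47002 - 28374) = (-33205 + (-37 + 76))/18628 = (-33205 + 39)*(1/18628) = -33166*1/18628 = -16583/9314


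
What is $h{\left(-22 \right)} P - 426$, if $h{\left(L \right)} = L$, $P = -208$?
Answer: $4150$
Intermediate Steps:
$h{\left(-22 \right)} P - 426 = \left(-22\right) \left(-208\right) - 426 = 4576 - 426 = 4150$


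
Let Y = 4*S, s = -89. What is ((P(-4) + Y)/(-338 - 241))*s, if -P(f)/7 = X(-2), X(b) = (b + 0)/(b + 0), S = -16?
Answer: -6319/579 ≈ -10.914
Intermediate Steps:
Y = -64 (Y = 4*(-16) = -64)
X(b) = 1 (X(b) = b/b = 1)
P(f) = -7 (P(f) = -7*1 = -7)
((P(-4) + Y)/(-338 - 241))*s = ((-7 - 64)/(-338 - 241))*(-89) = -71/(-579)*(-89) = -71*(-1/579)*(-89) = (71/579)*(-89) = -6319/579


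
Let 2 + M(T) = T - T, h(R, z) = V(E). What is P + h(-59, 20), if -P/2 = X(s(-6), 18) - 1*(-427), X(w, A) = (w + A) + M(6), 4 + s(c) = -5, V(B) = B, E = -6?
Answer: -874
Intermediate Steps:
h(R, z) = -6
s(c) = -9 (s(c) = -4 - 5 = -9)
M(T) = -2 (M(T) = -2 + (T - T) = -2 + 0 = -2)
X(w, A) = -2 + A + w (X(w, A) = (w + A) - 2 = (A + w) - 2 = -2 + A + w)
P = -868 (P = -2*((-2 + 18 - 9) - 1*(-427)) = -2*(7 + 427) = -2*434 = -868)
P + h(-59, 20) = -868 - 6 = -874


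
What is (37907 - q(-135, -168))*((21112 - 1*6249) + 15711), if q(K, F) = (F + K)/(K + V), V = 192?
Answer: 22023491716/19 ≈ 1.1591e+9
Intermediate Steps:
q(K, F) = (F + K)/(192 + K) (q(K, F) = (F + K)/(K + 192) = (F + K)/(192 + K))
(37907 - q(-135, -168))*((21112 - 1*6249) + 15711) = (37907 - (-168 - 135)/(192 - 135))*((21112 - 1*6249) + 15711) = (37907 - (-303)/57)*((21112 - 6249) + 15711) = (37907 - (-303)/57)*(14863 + 15711) = (37907 - 1*(-101/19))*30574 = (37907 + 101/19)*30574 = (720334/19)*30574 = 22023491716/19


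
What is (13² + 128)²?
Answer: 88209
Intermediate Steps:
(13² + 128)² = (169 + 128)² = 297² = 88209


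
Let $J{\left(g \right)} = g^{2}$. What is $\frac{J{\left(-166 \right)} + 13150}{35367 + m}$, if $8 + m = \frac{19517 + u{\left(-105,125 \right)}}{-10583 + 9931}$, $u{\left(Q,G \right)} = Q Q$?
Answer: $\frac{13270156}{11511763} \approx 1.1527$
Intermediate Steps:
$u{\left(Q,G \right)} = Q^{2}$
$m = - \frac{17879}{326}$ ($m = -8 + \frac{19517 + \left(-105\right)^{2}}{-10583 + 9931} = -8 + \frac{19517 + 11025}{-652} = -8 + 30542 \left(- \frac{1}{652}\right) = -8 - \frac{15271}{326} = - \frac{17879}{326} \approx -54.844$)
$\frac{J{\left(-166 \right)} + 13150}{35367 + m} = \frac{\left(-166\right)^{2} + 13150}{35367 - \frac{17879}{326}} = \frac{27556 + 13150}{\frac{11511763}{326}} = 40706 \cdot \frac{326}{11511763} = \frac{13270156}{11511763}$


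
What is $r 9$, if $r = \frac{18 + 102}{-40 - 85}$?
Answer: $- \frac{216}{25} \approx -8.64$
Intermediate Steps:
$r = - \frac{24}{25}$ ($r = \frac{120}{-125} = 120 \left(- \frac{1}{125}\right) = - \frac{24}{25} \approx -0.96$)
$r 9 = \left(- \frac{24}{25}\right) 9 = - \frac{216}{25}$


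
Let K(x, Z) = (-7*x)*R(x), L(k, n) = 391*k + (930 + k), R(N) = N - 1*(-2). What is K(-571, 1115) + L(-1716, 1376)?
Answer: -2946035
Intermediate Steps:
R(N) = 2 + N (R(N) = N + 2 = 2 + N)
L(k, n) = 930 + 392*k
K(x, Z) = -7*x*(2 + x) (K(x, Z) = (-7*x)*(2 + x) = -7*x*(2 + x))
K(-571, 1115) + L(-1716, 1376) = -7*(-571)*(2 - 571) + (930 + 392*(-1716)) = -7*(-571)*(-569) + (930 - 672672) = -2274293 - 671742 = -2946035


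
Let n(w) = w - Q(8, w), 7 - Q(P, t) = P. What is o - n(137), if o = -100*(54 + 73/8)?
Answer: -12901/2 ≈ -6450.5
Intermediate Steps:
Q(P, t) = 7 - P
n(w) = 1 + w (n(w) = w - (7 - 1*8) = w - (7 - 8) = w - 1*(-1) = w + 1 = 1 + w)
o = -12625/2 (o = -100*(54 + 73*(⅛)) = -100*(54 + 73/8) = -100*505/8 = -12625/2 ≈ -6312.5)
o - n(137) = -12625/2 - (1 + 137) = -12625/2 - 1*138 = -12625/2 - 138 = -12901/2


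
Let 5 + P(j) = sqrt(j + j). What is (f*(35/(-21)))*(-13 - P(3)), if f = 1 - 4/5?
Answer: 8/3 + sqrt(6)/3 ≈ 3.4832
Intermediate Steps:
P(j) = -5 + sqrt(2)*sqrt(j) (P(j) = -5 + sqrt(j + j) = -5 + sqrt(2*j) = -5 + sqrt(2)*sqrt(j))
f = 1/5 (f = 1 - 4/5 = 1/5 ≈ 0.20000)
(f*(35/(-21)))*(-13 - P(3)) = ((35/(-21))/5)*(-13 - (-5 + sqrt(2)*sqrt(3))) = ((35*(-1/21))/5)*(-13 - (-5 + sqrt(6))) = ((1/5)*(-5/3))*(-13 + (5 - sqrt(6))) = -(-8 - sqrt(6))/3 = 8/3 + sqrt(6)/3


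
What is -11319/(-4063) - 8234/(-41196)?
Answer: 249876133/83689674 ≈ 2.9857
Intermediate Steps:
-11319/(-4063) - 8234/(-41196) = -11319*(-1/4063) - 8234*(-1/41196) = 11319/4063 + 4117/20598 = 249876133/83689674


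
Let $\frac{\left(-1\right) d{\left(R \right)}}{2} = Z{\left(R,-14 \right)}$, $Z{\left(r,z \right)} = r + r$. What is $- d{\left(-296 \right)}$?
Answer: $-1184$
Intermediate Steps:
$Z{\left(r,z \right)} = 2 r$
$d{\left(R \right)} = - 4 R$ ($d{\left(R \right)} = - 2 \cdot 2 R = - 4 R$)
$- d{\left(-296 \right)} = - \left(-4\right) \left(-296\right) = \left(-1\right) 1184 = -1184$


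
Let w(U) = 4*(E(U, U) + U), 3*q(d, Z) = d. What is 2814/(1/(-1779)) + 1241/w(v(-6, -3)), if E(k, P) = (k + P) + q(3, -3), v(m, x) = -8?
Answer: -460562993/92 ≈ -5.0061e+6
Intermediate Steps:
q(d, Z) = d/3
E(k, P) = 1 + P + k (E(k, P) = (k + P) + (1/3)*3 = (P + k) + 1 = 1 + P + k)
w(U) = 4 + 12*U (w(U) = 4*((1 + U + U) + U) = 4*((1 + 2*U) + U) = 4*(1 + 3*U) = 4 + 12*U)
2814/(1/(-1779)) + 1241/w(v(-6, -3)) = 2814/(1/(-1779)) + 1241/(4 + 12*(-8)) = 2814/(-1/1779) + 1241/(4 - 96) = 2814*(-1779) + 1241/(-92) = -5006106 + 1241*(-1/92) = -5006106 - 1241/92 = -460562993/92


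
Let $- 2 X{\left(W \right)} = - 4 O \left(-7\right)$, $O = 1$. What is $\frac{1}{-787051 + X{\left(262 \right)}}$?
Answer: $- \frac{1}{787065} \approx -1.2705 \cdot 10^{-6}$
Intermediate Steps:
$X{\left(W \right)} = -14$ ($X{\left(W \right)} = - \frac{\left(-4\right) 1 \left(-7\right)}{2} = - \frac{\left(-4\right) \left(-7\right)}{2} = \left(- \frac{1}{2}\right) 28 = -14$)
$\frac{1}{-787051 + X{\left(262 \right)}} = \frac{1}{-787051 - 14} = \frac{1}{-787065} = - \frac{1}{787065}$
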